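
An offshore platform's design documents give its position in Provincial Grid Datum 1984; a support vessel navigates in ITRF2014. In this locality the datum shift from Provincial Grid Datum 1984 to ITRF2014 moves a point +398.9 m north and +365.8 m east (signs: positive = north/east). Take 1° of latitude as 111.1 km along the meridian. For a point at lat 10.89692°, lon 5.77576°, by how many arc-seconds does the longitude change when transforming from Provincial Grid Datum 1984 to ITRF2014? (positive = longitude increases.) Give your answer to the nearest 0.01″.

At latitude 10.89692°, cos φ = 0.981969.
1° of longitude at this latitude = 111.1 × cos φ = 109.10 km, so Δλ = 365.8 / 109096.7 = 0.0033530° = 12.071″.

Δλ = 12.07″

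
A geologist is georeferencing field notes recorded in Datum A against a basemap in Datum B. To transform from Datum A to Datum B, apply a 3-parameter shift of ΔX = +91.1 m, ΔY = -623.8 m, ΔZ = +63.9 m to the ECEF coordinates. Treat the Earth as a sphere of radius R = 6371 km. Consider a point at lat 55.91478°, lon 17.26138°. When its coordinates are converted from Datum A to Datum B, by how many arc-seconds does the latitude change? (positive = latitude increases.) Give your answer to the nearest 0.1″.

Δφ = 3.8″

sin φ = 0.828205, cos φ = 0.560425, sin λ = 0.296731, cos λ = 0.954961.
North component: ΔN = −sin φ cos λ·ΔX − sin φ sin λ·ΔY + cos φ·ΔZ = −(0.828205)(0.954961)(91.1) − (0.828205)(0.296731)(-623.8) + (0.560425)(63.9) = 117.06 m.
1° of latitude spans πR/180 = 111195 m, so Δφ = 117.06 / 111195 × 3600 = 3.790″.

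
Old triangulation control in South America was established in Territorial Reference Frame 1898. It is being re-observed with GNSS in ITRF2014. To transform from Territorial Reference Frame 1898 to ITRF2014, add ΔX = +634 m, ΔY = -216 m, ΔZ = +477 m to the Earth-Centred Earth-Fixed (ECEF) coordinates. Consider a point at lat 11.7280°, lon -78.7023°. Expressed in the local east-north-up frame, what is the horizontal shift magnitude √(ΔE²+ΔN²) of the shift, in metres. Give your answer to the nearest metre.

703 m

The local east axis at (φ, λ) is (−sin λ, cos λ, 0), so ΔE = −sin(-78.7023°)·634 + cos(-78.7023°)·(-216) = 579.40 m.
The local north axis is (−sin φ cos λ, −sin φ sin λ, cos φ), giving ΔN = -25.247 − 43.055 + 467.042 = 398.74 m.
Horizontal magnitude = √(ΔE² + ΔN²) = √(579.40² + 398.74²) = 703.35 m.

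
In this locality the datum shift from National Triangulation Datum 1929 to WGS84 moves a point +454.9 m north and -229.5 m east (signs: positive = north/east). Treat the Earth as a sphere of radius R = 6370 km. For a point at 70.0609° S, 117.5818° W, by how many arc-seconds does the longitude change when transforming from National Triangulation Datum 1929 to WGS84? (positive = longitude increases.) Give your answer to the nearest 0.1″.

Δλ = -21.8″

At latitude -70.0609°, cos φ = 0.341021.
One radian of longitude at latitude φ spans R cos φ, so Δλ = ΔE / (R cos φ) = -229.5 / (6370000 × 0.341021) = -1.0565e-04 rad = -21.791″.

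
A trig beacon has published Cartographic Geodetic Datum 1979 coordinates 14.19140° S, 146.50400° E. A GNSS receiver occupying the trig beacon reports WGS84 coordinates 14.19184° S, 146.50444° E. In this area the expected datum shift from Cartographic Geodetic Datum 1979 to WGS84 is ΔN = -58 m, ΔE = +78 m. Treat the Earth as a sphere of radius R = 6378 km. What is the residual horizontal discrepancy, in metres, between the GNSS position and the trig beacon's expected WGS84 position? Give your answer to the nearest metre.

32 m

Observed coordinate differences: Δφ = -0.00044°, Δλ = +0.00044°.
Converting to metres (1° lat = 111317 m, cos φ = 0.969482): observed ΔN = -49.0 m, observed ΔE = 47.5 m.
Subtracting the expected shift leaves a residual of -49.0 − (-58) = 9.0 m north and 47.5 − (78) = -30.5 m east.
Residual distance = √(9.0² + (-30.5)²) = 31.8 m.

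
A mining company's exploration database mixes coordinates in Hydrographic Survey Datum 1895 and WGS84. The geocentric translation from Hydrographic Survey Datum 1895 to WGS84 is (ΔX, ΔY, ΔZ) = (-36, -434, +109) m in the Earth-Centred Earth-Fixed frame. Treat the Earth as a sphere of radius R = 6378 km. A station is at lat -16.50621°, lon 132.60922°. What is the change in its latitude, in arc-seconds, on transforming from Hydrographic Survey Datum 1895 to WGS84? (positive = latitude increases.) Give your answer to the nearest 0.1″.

Δφ = 0.7″

sin φ = -0.284119, cos φ = 0.958789, sin λ = 0.735988, cos λ = -0.676994.
North component: ΔN = −sin φ cos λ·ΔX − sin φ sin λ·ΔY + cos φ·ΔZ = −(-0.284119)(-0.676994)(-36) − (-0.284119)(0.735988)(-434) + (0.958789)(109) = 20.68 m.
1° of latitude spans πR/180 = 111317 m, so Δφ = 20.68 / 111317 × 3600 = 0.669″.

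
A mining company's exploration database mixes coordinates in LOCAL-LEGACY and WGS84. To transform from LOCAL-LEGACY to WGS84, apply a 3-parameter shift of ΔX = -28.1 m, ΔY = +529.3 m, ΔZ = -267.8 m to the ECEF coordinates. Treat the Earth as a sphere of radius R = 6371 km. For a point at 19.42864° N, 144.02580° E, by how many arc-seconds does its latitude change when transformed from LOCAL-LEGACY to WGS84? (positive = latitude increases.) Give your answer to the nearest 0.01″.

Δφ = -11.77″

sin φ = 0.332633, cos φ = 0.943057, sin λ = 0.587421, cos λ = -0.809282.
North component: ΔN = −sin φ cos λ·ΔX − sin φ sin λ·ΔY + cos φ·ΔZ = −(0.332633)(-0.809282)(-28.1) − (0.332633)(0.587421)(529.3) + (0.943057)(-267.8) = -363.54 m.
1° of latitude spans πR/180 = 111195 m, so Δφ = -363.54 / 111195 × 3600 = -11.770″.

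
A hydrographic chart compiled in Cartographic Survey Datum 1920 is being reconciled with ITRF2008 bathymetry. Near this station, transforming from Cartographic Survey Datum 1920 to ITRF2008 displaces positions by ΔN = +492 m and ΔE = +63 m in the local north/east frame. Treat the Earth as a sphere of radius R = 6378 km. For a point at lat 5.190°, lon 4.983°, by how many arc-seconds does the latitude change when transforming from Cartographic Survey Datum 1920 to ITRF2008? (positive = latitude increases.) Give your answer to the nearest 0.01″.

On a sphere of radius R, 1 rad of latitude = R, so Δφ = ΔN / R = 492.0 / 6378000 = 7.7140e-05 rad = 15.911″.

Δφ = 15.91″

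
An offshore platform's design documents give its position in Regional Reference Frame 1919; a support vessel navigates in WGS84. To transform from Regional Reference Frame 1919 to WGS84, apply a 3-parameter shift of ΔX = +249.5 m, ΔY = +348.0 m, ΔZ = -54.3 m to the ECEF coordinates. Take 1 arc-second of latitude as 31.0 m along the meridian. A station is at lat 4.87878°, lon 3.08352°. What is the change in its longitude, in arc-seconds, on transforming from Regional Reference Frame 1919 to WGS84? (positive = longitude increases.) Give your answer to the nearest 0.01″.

sin φ = 0.085048, cos φ = 0.996377, sin λ = 0.053792, cos λ = 0.998552.
East component: ΔE = −sin λ·ΔX + cos λ·ΔY = −(0.053792)(249.5) + (0.998552)(348.0) = 334.08 m.
1° of latitude spans 3600 × 31.00 = 111600 m; at latitude φ, 1° of longitude spans that × cos φ = 111195.7 m, so Δλ = 334.08 / 111195.7 × 3600 = 10.816″.

Δλ = 10.82″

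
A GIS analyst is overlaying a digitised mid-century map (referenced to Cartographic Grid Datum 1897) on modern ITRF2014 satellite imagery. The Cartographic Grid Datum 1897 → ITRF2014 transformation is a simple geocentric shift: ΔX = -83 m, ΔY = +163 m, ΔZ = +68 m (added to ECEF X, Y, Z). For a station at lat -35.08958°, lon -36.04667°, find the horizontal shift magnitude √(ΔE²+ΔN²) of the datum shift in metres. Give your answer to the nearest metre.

91 m

At φ = -35.08958°, λ = -36.04667°: sin φ = -0.574856, cos φ = 0.818254, sin λ = -0.588444, cos λ = 0.808538.
ΔE = −sin λ·ΔX + cos λ·ΔY = −(-0.588444)·(-83) + (0.808538)·(163) = 82.95 m.
ΔN = −sin φ cos λ·ΔX − sin φ sin λ·ΔY + cos φ·ΔZ = −(-0.574856)(0.808538)(-83) − (-0.574856)(-0.588444)(163) + (0.818254)(68) = -38.07 m.
Horizontal magnitude = √(ΔE² + ΔN²) = √(82.95² + (-38.07)²) = 91.27 m.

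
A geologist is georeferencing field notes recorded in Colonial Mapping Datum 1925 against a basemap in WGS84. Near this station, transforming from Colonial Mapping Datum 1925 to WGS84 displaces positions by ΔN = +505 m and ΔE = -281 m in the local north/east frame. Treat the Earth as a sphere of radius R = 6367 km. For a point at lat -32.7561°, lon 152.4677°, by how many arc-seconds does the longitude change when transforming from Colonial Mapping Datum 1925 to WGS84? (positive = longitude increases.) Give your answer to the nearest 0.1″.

At latitude -32.7561°, cos φ = 0.840981.
One radian of longitude at latitude φ spans R cos φ, so Δλ = ΔE / (R cos φ) = -281.0 / (6367000 × 0.840981) = -5.2479e-05 rad = -10.825″.

Δλ = -10.8″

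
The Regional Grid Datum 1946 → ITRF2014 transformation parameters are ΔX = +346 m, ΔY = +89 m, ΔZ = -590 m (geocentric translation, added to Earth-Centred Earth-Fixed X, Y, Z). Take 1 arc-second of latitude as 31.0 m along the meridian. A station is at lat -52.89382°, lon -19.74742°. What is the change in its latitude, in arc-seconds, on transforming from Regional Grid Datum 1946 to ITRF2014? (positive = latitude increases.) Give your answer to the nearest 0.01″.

Δφ = -3.88″

sin φ = -0.797519, cos φ = 0.603294, sin λ = -0.337874, cos λ = 0.941191.
North component: ΔN = −sin φ cos λ·ΔX − sin φ sin λ·ΔY + cos φ·ΔZ = −(-0.797519)(0.941191)(346) − (-0.797519)(-0.337874)(89) + (0.603294)(-590) = -120.21 m.
1° of latitude spans 3600 × 31.00 = 111600 m, so Δφ = -120.21 / 111600 × 3600 = -3.878″.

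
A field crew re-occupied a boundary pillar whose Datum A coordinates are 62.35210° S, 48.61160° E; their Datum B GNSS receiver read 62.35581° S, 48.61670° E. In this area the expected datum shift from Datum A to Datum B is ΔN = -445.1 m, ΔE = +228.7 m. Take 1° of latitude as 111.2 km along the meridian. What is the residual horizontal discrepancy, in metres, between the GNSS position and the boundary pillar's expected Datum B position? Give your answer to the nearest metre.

Observed coordinate differences: Δφ = -0.00371°, Δλ = +0.00510°.
Converting to metres (1° lat = 111200 m, cos φ = 0.464037): observed ΔN = -412.6 m, observed ΔE = 263.2 m.
Subtracting the expected shift leaves a residual of -412.6 − (-445.1) = 32.5 m north and 263.2 − (228.7) = 34.5 m east.
Residual distance = √(32.5² + 34.5²) = 47.4 m.

47 m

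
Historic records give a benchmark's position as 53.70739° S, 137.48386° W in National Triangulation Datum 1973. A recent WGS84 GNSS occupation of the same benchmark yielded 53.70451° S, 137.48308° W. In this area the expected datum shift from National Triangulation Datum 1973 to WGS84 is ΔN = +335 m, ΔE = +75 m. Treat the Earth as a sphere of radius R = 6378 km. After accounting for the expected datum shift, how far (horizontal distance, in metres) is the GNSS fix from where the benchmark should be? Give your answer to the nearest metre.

28 m

Observed coordinate differences: Δφ = +0.00288°, Δλ = +0.00078°.
Converting to metres (1° lat = 111317 m, cos φ = 0.591909): observed ΔN = 320.6 m, observed ΔE = 51.4 m.
Subtracting the expected shift leaves a residual of 320.6 − (335) = -14.4 m north and 51.4 − (75) = -23.6 m east.
Residual distance = √((-14.4)² + (-23.6)²) = 27.7 m.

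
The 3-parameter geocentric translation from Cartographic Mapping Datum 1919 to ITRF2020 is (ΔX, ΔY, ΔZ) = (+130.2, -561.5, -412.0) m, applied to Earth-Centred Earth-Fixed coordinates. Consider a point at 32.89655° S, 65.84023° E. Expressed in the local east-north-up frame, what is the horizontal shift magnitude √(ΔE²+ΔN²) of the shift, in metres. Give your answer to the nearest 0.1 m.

689.8 m

The local east axis at (φ, λ) is (−sin λ, cos λ, 0), so ΔE = −sin(65.84023°)·130.2 + cos(65.84023°)·(-561.5) = -348.61 m.
The local north axis is (−sin φ cos λ, −sin φ sin λ, cos φ), giving ΔN = 28.942 − 278.252 − 345.937 = -595.25 m.
Horizontal magnitude = √(ΔE² + ΔN²) = √((-348.61)² + (-595.25)²) = 689.82 m.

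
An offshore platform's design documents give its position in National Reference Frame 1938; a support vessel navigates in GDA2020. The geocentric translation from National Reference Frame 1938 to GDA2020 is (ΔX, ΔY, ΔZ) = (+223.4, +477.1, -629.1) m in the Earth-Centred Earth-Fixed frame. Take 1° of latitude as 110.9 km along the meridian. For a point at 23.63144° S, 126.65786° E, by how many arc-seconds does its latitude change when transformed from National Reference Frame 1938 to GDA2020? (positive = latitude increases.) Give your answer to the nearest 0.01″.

sin φ = -0.400852, cos φ = 0.916143, sin λ = 0.802215, cos λ = -0.597035.
North component: ΔN = −sin φ cos λ·ΔX − sin φ sin λ·ΔY + cos φ·ΔZ = −(-0.400852)(-0.597035)(223.4) − (-0.400852)(0.802215)(477.1) + (0.916143)(-629.1) = -476.39 m.
1° of latitude spans 110900 m, so Δφ = -476.39 / 110900 × 3600 = -15.464″.

Δφ = -15.46″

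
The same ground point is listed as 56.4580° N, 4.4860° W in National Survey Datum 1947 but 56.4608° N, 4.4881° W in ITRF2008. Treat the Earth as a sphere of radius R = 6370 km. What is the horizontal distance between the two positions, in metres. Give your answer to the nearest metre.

Δφ = 56.4608° − 56.4580° = +0.0028°; Δλ = -4.4881° − -4.4860° = -0.0021°.
1° along a meridian = πR/180 = 111177 m.
ΔN = Δφ × 111177 = 311.3 m; ΔE = Δλ × 111177 × cos(56.4580°) = -0.0021 × 111177 × 0.552548 = -129.0 m.
Distance = √(ΔE² + ΔN²) = √((-129.0)² + 311.3²) = 337.0 m.

337 m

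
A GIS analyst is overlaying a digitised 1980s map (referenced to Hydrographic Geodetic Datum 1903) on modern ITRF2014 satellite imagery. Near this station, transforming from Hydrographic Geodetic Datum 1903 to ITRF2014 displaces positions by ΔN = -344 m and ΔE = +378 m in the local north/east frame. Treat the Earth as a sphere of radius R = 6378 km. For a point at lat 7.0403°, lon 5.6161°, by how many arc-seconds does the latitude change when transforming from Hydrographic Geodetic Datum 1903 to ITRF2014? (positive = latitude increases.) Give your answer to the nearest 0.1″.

Δφ = -11.1″

On a sphere of radius R, 1 rad of latitude = R, so Δφ = ΔN / R = -344.0 / 6378000 = -5.3935e-05 rad = -11.125″.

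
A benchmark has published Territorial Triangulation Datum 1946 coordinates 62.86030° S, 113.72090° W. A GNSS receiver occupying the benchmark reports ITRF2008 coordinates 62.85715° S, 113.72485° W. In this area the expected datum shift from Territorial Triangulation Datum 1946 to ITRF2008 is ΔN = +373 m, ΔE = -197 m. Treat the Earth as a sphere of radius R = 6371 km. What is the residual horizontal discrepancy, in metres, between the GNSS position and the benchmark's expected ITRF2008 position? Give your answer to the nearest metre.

Observed coordinate differences: Δφ = +0.00315°, Δλ = -0.00395°.
Converting to metres (1° lat = 111195 m, cos φ = 0.456162): observed ΔN = 350.3 m, observed ΔE = -200.4 m.
Subtracting the expected shift leaves a residual of 350.3 − (373) = -22.7 m north and -200.4 − (-197) = -3.4 m east.
Residual distance = √((-22.7)² + (-3.4)²) = 23.0 m.

23 m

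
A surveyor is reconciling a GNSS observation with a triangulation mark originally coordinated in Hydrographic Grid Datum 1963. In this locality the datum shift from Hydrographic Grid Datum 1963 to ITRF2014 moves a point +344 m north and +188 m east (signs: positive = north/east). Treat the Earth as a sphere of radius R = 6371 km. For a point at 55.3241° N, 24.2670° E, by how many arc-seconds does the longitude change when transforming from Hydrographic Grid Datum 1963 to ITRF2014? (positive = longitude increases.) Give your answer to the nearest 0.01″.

At latitude 55.3241°, cos φ = 0.568934.
One radian of longitude at latitude φ spans R cos φ, so Δλ = ΔE / (R cos φ) = 188.0 / (6371000 × 0.568934) = 5.1867e-05 rad = 10.698″.

Δλ = 10.70″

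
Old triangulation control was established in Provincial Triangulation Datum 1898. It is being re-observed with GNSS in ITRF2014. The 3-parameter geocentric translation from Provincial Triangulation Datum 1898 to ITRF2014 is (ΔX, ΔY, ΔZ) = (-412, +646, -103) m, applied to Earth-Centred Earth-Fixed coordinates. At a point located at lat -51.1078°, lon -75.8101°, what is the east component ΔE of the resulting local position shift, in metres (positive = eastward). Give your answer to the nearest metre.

ΔE = -241 m

The local east axis at (φ, λ) is (−sin λ, cos λ, 0), so ΔE = −sin(-75.8101°)·(-412) + cos(-75.8101°)·646 = -241.07 m.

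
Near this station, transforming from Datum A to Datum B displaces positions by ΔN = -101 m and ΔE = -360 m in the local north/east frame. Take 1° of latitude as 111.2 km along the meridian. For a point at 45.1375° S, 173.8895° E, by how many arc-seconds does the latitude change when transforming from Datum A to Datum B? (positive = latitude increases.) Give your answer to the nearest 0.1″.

Δφ = -3.3″

1° of latitude = 111.2 km, so Δφ = -101.0 / 111200 = -0.0009083° = -3.270″.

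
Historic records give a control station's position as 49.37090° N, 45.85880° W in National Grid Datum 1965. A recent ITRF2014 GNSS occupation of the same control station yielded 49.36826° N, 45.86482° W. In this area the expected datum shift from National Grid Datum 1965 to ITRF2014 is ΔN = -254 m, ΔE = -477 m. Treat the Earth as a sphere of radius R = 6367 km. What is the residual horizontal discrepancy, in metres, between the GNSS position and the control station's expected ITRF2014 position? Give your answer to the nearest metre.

57 m

Observed coordinate differences: Δφ = -0.00264°, Δλ = -0.00602°.
Converting to metres (1° lat = 111125 m, cos φ = 0.651160): observed ΔN = -293.4 m, observed ΔE = -435.6 m.
Subtracting the expected shift leaves a residual of -293.4 − (-254) = -39.4 m north and -435.6 − (-477) = 41.4 m east.
Residual distance = √((-39.4)² + 41.4²) = 57.1 m.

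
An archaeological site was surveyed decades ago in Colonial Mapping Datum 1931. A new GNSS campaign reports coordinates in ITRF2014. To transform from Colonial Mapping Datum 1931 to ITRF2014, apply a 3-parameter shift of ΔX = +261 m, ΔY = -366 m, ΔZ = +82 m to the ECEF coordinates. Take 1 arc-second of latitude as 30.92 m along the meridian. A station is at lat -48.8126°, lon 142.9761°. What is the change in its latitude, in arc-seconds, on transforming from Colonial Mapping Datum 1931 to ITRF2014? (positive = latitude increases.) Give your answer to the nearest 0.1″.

Δφ = -8.7″

sin φ = -0.752560, cos φ = 0.658524, sin λ = 0.602148, cos λ = -0.798384.
North component: ΔN = −sin φ cos λ·ΔX − sin φ sin λ·ΔY + cos φ·ΔZ = −(-0.752560)(-0.798384)(261) − (-0.752560)(0.602148)(-366) + (0.658524)(82) = -268.67 m.
1° of latitude spans 3600 × 30.92 = 111312 m, so Δφ = -268.67 / 111312 × 3600 = -8.689″.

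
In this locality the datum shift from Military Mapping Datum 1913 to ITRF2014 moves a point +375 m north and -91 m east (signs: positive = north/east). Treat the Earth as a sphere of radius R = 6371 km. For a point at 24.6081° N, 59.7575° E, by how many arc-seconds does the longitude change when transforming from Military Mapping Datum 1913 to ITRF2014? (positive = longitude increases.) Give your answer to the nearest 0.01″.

Δλ = -3.24″

At latitude 24.6081°, cos φ = 0.909177.
One radian of longitude at latitude φ spans R cos φ, so Δλ = ΔE / (R cos φ) = -91.0 / (6371000 × 0.909177) = -1.5710e-05 rad = -3.240″.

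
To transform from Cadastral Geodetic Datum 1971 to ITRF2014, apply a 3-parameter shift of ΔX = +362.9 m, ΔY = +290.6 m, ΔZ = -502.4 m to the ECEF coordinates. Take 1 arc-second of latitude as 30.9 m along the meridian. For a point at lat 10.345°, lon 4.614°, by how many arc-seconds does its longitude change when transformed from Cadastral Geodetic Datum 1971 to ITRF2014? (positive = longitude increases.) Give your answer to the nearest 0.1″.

sin φ = 0.179575, cos φ = 0.983744, sin λ = 0.080442, cos λ = 0.996759.
East component: ΔE = −sin λ·ΔX + cos λ·ΔY = −(0.080442)(362.9) + (0.996759)(290.6) = 260.47 m.
1° of latitude spans 3600 × 30.90 = 111240 m; at latitude φ, 1° of longitude spans that × cos φ = 109431.7 m, so Δλ = 260.47 / 109431.7 × 3600 = 8.569″.

Δλ = 8.6″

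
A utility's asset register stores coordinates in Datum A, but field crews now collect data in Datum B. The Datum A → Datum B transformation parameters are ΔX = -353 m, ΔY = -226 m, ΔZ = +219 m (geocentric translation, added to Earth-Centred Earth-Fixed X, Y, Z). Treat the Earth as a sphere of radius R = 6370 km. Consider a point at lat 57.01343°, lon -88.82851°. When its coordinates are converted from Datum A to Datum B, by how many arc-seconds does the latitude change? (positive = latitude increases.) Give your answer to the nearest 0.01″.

sin φ = 0.838798, cos φ = 0.544442, sin λ = -0.999791, cos λ = 0.020445.
North component: ΔN = −sin φ cos λ·ΔX − sin φ sin λ·ΔY + cos φ·ΔZ = −(0.838798)(0.020445)(-353) − (0.838798)(-0.999791)(-226) + (0.544442)(219) = -64.24 m.
1° of latitude spans πR/180 = 111177 m, so Δφ = -64.24 / 111177 × 3600 = -2.080″.

Δφ = -2.08″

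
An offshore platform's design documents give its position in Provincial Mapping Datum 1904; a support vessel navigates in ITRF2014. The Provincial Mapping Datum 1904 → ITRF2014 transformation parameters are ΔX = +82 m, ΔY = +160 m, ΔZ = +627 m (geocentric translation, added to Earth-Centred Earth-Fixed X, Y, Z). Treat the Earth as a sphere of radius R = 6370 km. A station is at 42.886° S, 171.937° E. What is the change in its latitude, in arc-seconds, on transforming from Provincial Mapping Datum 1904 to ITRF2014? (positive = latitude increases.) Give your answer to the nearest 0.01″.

sin φ = -0.680542, cos φ = 0.732709, sin λ = 0.140262, cos λ = -0.990114.
North component: ΔN = −sin φ cos λ·ΔX − sin φ sin λ·ΔY + cos φ·ΔZ = −(-0.680542)(-0.990114)(82) − (-0.680542)(0.140262)(160) + (0.732709)(627) = 419.43 m.
1° of latitude spans πR/180 = 111177 m, so Δφ = 419.43 / 111177 × 3600 = 13.581″.

Δφ = 13.58″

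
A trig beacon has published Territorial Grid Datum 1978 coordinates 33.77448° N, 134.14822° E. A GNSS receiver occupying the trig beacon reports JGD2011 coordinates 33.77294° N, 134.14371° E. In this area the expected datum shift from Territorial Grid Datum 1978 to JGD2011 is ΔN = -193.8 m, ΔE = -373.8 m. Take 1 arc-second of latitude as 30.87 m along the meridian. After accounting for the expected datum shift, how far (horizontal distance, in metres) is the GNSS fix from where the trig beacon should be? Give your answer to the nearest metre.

Observed coordinate differences: Δφ = -0.00154°, Δλ = -0.00451°.
Converting to metres (1° lat = 111132 m, cos φ = 0.831232): observed ΔN = -171.1 m, observed ΔE = -416.6 m.
Subtracting the expected shift leaves a residual of -171.1 − (-193.8) = 22.7 m north and -416.6 − (-373.8) = -42.8 m east.
Residual distance = √(22.7² + (-42.8)²) = 48.4 m.

48 m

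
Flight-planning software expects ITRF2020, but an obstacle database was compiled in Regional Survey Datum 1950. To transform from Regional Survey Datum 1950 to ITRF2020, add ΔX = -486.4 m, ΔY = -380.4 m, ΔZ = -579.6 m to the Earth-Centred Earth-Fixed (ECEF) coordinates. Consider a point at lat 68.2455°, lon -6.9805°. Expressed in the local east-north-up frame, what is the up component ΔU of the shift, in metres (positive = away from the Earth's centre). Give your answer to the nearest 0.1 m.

At φ = 68.2455°, λ = -6.9805°: sin φ = 0.928780, cos φ = 0.370630, sin λ = -0.121532, cos λ = 0.992588.
ΔU = cos φ cos λ·ΔX + cos φ sin λ·ΔY + sin φ·ΔZ = (0.370630)(0.992588)(-486.4) + (0.370630)(-0.121532)(-380.4) + (0.928780)(-579.6) = -700.13 m.

ΔU = -700.1 m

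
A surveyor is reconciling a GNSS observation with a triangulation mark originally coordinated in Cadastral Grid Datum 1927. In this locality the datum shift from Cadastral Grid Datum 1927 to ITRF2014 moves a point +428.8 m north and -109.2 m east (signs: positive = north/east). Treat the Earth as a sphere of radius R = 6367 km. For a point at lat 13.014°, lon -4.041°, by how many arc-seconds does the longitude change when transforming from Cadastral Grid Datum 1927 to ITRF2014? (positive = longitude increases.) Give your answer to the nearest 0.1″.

Δλ = -3.6″

At latitude 13.014°, cos φ = 0.974315.
One radian of longitude at latitude φ spans R cos φ, so Δλ = ΔE / (R cos φ) = -109.2 / (6367000 × 0.974315) = -1.7603e-05 rad = -3.631″.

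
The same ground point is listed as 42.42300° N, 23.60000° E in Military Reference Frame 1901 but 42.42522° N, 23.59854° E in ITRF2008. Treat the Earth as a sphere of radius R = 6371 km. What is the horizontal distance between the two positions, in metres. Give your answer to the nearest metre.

274 m

Δφ = 42.42522° − 42.42300° = +0.00222°; Δλ = 23.59854° − 23.60000° = -0.00146°.
1° along a meridian = πR/180 = 111195 m.
ΔN = Δφ × 111195 = 246.9 m; ΔE = Δλ × 111195 × cos(42.42300°) = -0.00146 × 111195 × 0.738185 = -119.8 m.
Distance = √(ΔE² + ΔN²) = √((-119.8)² + 246.9²) = 274.4 m.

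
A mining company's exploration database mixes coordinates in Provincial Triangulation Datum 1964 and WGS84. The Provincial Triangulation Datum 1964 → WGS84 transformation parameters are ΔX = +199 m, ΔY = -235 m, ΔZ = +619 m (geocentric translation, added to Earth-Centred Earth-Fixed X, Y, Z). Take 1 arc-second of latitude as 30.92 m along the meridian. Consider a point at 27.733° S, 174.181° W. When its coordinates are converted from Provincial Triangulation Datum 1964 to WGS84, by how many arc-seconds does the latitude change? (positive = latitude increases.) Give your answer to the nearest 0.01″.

sin φ = -0.465352, cos φ = 0.885126, sin λ = -0.101386, cos λ = -0.994847.
North component: ΔN = −sin φ cos λ·ΔX − sin φ sin λ·ΔY + cos φ·ΔZ = −(-0.465352)(-0.994847)(199) − (-0.465352)(-0.101386)(-235) + (0.885126)(619) = 466.85 m.
1° of latitude spans 3600 × 30.92 = 111312 m, so Δφ = 466.85 / 111312 × 3600 = 15.099″.

Δφ = 15.10″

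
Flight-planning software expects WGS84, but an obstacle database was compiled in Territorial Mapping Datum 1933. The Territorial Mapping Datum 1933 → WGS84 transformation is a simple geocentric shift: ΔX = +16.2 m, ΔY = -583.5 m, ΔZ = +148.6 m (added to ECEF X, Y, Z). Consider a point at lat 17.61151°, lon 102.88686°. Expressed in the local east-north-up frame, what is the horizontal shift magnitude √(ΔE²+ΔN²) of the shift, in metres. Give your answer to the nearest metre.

At φ = 17.61151°, λ = 102.88686°: sin φ = 0.302561, cos φ = 0.953130, sin λ = 0.974812, cos λ = -0.223027.
ΔE = −sin λ·ΔX + cos λ·ΔY = −(0.974812)·(16.2) + (-0.223027)·(-583.5) = 114.34 m.
ΔN = −sin φ cos λ·ΔX − sin φ sin λ·ΔY + cos φ·ΔZ = −(0.302561)(-0.223027)(16.2) − (0.302561)(0.974812)(-583.5) + (0.953130)(148.6) = 314.83 m.
Horizontal magnitude = √(ΔE² + ΔN²) = √(114.34² + 314.83²) = 334.95 m.

335 m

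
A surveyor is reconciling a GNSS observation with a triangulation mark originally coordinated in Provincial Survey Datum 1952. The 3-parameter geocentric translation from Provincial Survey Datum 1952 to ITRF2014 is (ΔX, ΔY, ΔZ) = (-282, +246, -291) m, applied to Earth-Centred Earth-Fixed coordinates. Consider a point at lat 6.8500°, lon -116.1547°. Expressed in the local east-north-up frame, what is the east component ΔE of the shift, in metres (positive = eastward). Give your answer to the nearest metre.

ΔE = -362 m

At φ = 6.8500°, λ = -116.1547°: sin φ = 0.119270, cos φ = 0.992862, sin λ = -0.897607, cos λ = -0.440796.
ΔE = −sin λ·ΔX + cos λ·ΔY = −(-0.897607)·(-282) + (-0.440796)·(246) = -361.56 m.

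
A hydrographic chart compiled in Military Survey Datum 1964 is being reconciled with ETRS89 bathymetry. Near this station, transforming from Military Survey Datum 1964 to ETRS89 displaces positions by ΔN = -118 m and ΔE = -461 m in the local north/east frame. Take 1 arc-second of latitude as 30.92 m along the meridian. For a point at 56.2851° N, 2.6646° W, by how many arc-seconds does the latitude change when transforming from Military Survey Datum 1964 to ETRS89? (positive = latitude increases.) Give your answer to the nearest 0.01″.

Δφ = -3.82″

1″ of latitude = 30.92 m, so Δφ = -118.0 / 30.92 = -3.816″.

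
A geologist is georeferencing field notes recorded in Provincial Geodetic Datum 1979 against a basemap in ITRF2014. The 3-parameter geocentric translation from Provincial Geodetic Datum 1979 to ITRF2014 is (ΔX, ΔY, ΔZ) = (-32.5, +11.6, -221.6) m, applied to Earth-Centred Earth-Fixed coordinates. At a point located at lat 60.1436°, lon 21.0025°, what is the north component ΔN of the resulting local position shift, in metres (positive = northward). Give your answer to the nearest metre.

At φ = 60.1436°, λ = 21.0025°: sin φ = 0.867276, cos φ = 0.497828, sin λ = 0.358409, cos λ = 0.933565.
ΔN = −sin φ cos λ·ΔX − sin φ sin λ·ΔY + cos φ·ΔZ = −(0.867276)(0.933565)(-32.5) − (0.867276)(0.358409)(11.6) + (0.497828)(-221.6) = -87.61 m.

ΔN = -88 m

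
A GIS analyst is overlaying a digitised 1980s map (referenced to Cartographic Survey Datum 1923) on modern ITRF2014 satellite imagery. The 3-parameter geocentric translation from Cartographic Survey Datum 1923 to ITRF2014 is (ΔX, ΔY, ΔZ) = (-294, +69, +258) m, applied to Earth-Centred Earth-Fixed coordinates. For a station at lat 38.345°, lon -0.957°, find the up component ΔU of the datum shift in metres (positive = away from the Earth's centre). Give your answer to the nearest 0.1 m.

At φ = 38.345°, λ = -0.957°: sin φ = 0.620395, cos φ = 0.784289, sin λ = -0.016702, cos λ = 0.999861.
ΔU = cos φ cos λ·ΔX + cos φ sin λ·ΔY + sin φ·ΔZ = (0.784289)(0.999861)(-294) + (0.784289)(-0.016702)(69) + (0.620395)(258) = -71.39 m.

ΔU = -71.4 m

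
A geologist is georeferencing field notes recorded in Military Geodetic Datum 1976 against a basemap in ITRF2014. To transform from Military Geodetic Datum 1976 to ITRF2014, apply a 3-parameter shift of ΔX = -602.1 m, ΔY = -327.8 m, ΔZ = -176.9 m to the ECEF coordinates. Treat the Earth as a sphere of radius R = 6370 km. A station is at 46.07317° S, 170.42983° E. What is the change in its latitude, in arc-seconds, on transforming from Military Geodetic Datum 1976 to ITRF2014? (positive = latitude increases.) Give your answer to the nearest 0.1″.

Δφ = 8.6″

sin φ = -0.720226, cos φ = 0.693739, sin λ = 0.166255, cos λ = -0.986083.
North component: ΔN = −sin φ cos λ·ΔX − sin φ sin λ·ΔY + cos φ·ΔZ = −(-0.720226)(-0.986083)(-602.1) − (-0.720226)(0.166255)(-327.8) + (0.693739)(-176.9) = 265.64 m.
1° of latitude spans πR/180 = 111177 m, so Δφ = 265.64 / 111177 × 3600 = 8.602″.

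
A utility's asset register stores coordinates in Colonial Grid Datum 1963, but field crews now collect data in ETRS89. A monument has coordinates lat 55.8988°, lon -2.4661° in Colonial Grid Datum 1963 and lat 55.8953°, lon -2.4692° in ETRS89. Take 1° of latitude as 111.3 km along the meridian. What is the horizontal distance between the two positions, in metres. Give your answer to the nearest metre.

435 m

Δφ = 55.8953° − 55.8988° = -0.0035°; Δλ = -2.4692° − -2.4661° = -0.0031°.
ΔN = Δφ × 111300 = -389.6 m; ΔE = Δλ × 111300 × cos(55.8988°) = -0.0031 × 111300 × 0.560656 = -193.4 m.
Distance = √(ΔE² + ΔN²) = √((-193.4)² + (-389.6)²) = 434.9 m.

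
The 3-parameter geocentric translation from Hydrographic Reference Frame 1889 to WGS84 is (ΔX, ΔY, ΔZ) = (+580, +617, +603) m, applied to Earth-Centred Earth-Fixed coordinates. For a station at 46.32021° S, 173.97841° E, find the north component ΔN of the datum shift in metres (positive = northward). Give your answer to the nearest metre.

The local north axis is (−sin φ cos λ, −sin φ sin λ, cos φ), giving ΔN = -417.148 + 46.810 + 416.448 = 46.11 m.

ΔN = 46 m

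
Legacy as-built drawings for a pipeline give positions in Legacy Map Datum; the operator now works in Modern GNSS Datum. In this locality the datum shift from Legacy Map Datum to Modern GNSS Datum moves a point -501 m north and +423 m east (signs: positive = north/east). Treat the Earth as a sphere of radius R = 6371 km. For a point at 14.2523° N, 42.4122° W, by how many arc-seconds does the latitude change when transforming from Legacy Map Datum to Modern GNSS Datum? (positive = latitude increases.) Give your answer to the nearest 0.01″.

Δφ = -16.22″

On a sphere of radius R, 1 rad of latitude = R, so Δφ = ΔN / R = -501.0 / 6371000 = -7.8638e-05 rad = -16.220″.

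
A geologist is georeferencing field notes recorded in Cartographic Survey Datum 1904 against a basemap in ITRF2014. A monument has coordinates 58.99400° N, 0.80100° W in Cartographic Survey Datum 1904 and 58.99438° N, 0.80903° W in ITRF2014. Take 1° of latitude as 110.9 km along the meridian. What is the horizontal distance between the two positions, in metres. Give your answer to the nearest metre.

461 m

Δφ = 58.99438° − 58.99400° = +0.00038°; Δλ = -0.80903° − -0.80100° = -0.00803°.
ΔN = Δφ × 110900 = 42.1 m; ΔE = Δλ × 110900 × cos(58.99400°) = -0.00803 × 110900 × 0.515128 = -458.7 m.
Distance = √(ΔE² + ΔN²) = √((-458.7)² + 42.1²) = 460.7 m.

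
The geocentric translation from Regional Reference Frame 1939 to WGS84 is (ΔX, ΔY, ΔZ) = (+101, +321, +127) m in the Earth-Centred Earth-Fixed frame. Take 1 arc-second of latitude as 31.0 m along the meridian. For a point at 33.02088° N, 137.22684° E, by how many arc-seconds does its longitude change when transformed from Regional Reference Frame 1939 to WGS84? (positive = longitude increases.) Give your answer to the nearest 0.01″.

Δλ = -11.70″

sin φ = 0.544945, cos φ = 0.838472, sin λ = 0.679098, cos λ = -0.734048.
East component: ΔE = −sin λ·ΔX + cos λ·ΔY = −(0.679098)(101) + (-0.734048)(321) = -304.22 m.
1° of latitude spans 3600 × 31.00 = 111600 m; at latitude φ, 1° of longitude spans that × cos φ = 93573.5 m, so Δλ = -304.22 / 93573.5 × 3600 = -11.704″.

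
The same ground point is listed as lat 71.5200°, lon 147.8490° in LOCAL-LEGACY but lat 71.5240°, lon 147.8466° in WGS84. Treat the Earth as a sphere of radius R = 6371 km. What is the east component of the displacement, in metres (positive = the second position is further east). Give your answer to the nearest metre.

Δφ = 71.5240° − 71.5200° = +0.0040°; Δλ = 147.8466° − 147.8490° = -0.0024°.
1° along a meridian = πR/180 = 111195 m.
ΔN = Δφ × 111195 = 444.8 m; ΔE = Δλ × 111195 × cos(71.5200°) = -0.0024 × 111195 × 0.316974 = -84.6 m.

ΔE = -85 m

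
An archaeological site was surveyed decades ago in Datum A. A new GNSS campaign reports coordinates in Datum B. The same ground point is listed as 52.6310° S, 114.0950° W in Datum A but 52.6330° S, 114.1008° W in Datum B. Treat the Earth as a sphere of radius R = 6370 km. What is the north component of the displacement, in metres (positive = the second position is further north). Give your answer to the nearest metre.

Δφ = -52.6330° − -52.6310° = -0.0020°; Δλ = -114.1008° − -114.0950° = -0.0058°.
1° along a meridian = πR/180 = 111177 m.
ΔN = Δφ × 111177 = -222.4 m; ΔE = Δλ × 111177 × cos(-52.6310°) = -0.0058 × 111177 × 0.606946 = -391.4 m.

ΔN = -222 m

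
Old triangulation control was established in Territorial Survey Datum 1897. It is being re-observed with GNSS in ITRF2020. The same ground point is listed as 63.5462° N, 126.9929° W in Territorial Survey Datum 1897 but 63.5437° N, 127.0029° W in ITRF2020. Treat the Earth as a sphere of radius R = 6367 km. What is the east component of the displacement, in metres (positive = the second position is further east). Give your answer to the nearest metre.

ΔE = -495 m

Δφ = 63.5437° − 63.5462° = -0.0025°; Δλ = -127.0029° − -126.9929° = -0.0100°.
1° along a meridian = πR/180 = 111125 m.
ΔN = Δφ × 111125 = -277.8 m; ΔE = Δλ × 111125 × cos(63.5462°) = -0.0100 × 111125 × 0.445476 = -495.0 m.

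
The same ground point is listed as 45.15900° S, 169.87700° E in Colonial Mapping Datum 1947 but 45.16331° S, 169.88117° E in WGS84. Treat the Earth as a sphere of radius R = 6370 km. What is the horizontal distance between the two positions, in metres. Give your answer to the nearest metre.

Δφ = -45.16331° − -45.15900° = -0.00431°; Δλ = 169.88117° − 169.87700° = +0.00417°.
1° along a meridian = πR/180 = 111177 m.
ΔN = Δφ × 111177 = -479.2 m; ΔE = Δλ × 111177 × cos(-45.15900°) = +0.00417 × 111177 × 0.705142 = 326.9 m.
Distance = √(ΔE² + ΔN²) = √(326.9² + (-479.2)²) = 580.1 m.

580 m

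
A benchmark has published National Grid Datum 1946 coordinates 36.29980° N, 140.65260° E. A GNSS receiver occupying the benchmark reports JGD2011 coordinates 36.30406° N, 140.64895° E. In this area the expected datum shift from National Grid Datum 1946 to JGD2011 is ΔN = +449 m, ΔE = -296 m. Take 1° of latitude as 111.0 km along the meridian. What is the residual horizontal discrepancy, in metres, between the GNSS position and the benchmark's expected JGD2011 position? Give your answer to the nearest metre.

39 m

Observed coordinate differences: Δφ = +0.00426°, Δλ = -0.00365°.
Converting to metres (1° lat = 111000 m, cos φ = 0.805930): observed ΔN = 472.9 m, observed ΔE = -326.5 m.
Subtracting the expected shift leaves a residual of 472.9 − (449) = 23.9 m north and -326.5 − (-296) = -30.5 m east.
Residual distance = √(23.9² + (-30.5)²) = 38.7 m.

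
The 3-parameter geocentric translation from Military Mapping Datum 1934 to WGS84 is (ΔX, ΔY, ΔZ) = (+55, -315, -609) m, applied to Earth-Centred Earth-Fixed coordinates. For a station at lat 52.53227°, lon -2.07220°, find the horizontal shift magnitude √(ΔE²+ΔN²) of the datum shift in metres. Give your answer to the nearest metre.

At φ = 52.53227°, λ = -2.07220°: sin φ = 0.793696, cos φ = 0.608315, sin λ = -0.036159, cos λ = 0.999346.
ΔE = −sin λ·ΔX + cos λ·ΔY = −(-0.036159)·(55) + (0.999346)·(-315) = -312.81 m.
ΔN = −sin φ cos λ·ΔX − sin φ sin λ·ΔY + cos φ·ΔZ = −(0.793696)(0.999346)(55) − (0.793696)(-0.036159)(-315) + (0.608315)(-609) = -423.13 m.
Horizontal magnitude = √(ΔE² + ΔN²) = √((-312.81)² + (-423.13)²) = 526.20 m.

526 m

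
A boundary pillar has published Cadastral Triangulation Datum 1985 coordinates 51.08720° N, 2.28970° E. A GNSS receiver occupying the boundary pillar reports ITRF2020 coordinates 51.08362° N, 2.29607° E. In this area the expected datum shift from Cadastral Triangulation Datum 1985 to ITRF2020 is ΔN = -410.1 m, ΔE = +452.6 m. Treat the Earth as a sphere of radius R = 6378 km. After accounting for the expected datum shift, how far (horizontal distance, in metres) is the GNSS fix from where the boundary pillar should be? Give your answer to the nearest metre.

14 m

Observed coordinate differences: Δφ = -0.00358°, Δλ = +0.00637°.
Converting to metres (1° lat = 111317 m, cos φ = 0.628137): observed ΔN = -398.5 m, observed ΔE = 445.4 m.
Subtracting the expected shift leaves a residual of -398.5 − (-410.1) = 11.6 m north and 445.4 − (452.6) = -7.2 m east.
Residual distance = √(11.6² + (-7.2)²) = 13.6 m.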